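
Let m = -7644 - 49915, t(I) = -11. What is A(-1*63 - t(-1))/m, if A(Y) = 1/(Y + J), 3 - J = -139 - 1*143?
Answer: -1/13411247 ≈ -7.4564e-8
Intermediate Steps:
J = 285 (J = 3 - (-139 - 1*143) = 3 - (-139 - 143) = 3 - 1*(-282) = 3 + 282 = 285)
m = -57559
A(Y) = 1/(285 + Y) (A(Y) = 1/(Y + 285) = 1/(285 + Y))
A(-1*63 - t(-1))/m = 1/((285 + (-1*63 - 1*(-11)))*(-57559)) = -1/57559/(285 + (-63 + 11)) = -1/57559/(285 - 52) = -1/57559/233 = (1/233)*(-1/57559) = -1/13411247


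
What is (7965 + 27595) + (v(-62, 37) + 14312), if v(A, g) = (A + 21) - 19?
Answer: 49812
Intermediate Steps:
v(A, g) = 2 + A (v(A, g) = (21 + A) - 19 = 2 + A)
(7965 + 27595) + (v(-62, 37) + 14312) = (7965 + 27595) + ((2 - 62) + 14312) = 35560 + (-60 + 14312) = 35560 + 14252 = 49812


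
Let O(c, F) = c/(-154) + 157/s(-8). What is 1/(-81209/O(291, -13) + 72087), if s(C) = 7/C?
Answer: 3989/289341641 ≈ 1.3786e-5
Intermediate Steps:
O(c, F) = -1256/7 - c/154 (O(c, F) = c/(-154) + 157/((7/(-8))) = c*(-1/154) + 157/((7*(-⅛))) = -c/154 + 157/(-7/8) = -c/154 + 157*(-8/7) = -c/154 - 1256/7 = -1256/7 - c/154)
1/(-81209/O(291, -13) + 72087) = 1/(-81209/(-1256/7 - 1/154*291) + 72087) = 1/(-81209/(-1256/7 - 291/154) + 72087) = 1/(-81209/(-3989/22) + 72087) = 1/(-81209*(-22/3989) + 72087) = 1/(1786598/3989 + 72087) = 1/(289341641/3989) = 3989/289341641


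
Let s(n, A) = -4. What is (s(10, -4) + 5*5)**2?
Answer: 441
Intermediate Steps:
(s(10, -4) + 5*5)**2 = (-4 + 5*5)**2 = (-4 + 25)**2 = 21**2 = 441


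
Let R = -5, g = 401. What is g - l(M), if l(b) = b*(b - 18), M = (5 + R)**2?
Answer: 401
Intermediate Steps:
M = 0 (M = (5 - 5)**2 = 0**2 = 0)
l(b) = b*(-18 + b)
g - l(M) = 401 - 0*(-18 + 0) = 401 - 0*(-18) = 401 - 1*0 = 401 + 0 = 401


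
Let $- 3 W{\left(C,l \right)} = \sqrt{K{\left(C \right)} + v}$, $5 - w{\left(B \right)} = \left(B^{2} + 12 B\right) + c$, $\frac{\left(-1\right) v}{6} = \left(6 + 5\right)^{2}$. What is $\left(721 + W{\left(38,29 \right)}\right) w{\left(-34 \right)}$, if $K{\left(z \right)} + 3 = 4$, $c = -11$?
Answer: $-527772 + 1220 i \sqrt{29} \approx -5.2777 \cdot 10^{5} + 6569.9 i$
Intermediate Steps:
$K{\left(z \right)} = 1$ ($K{\left(z \right)} = -3 + 4 = 1$)
$v = -726$ ($v = - 6 \left(6 + 5\right)^{2} = - 6 \cdot 11^{2} = \left(-6\right) 121 = -726$)
$w{\left(B \right)} = 16 - B^{2} - 12 B$ ($w{\left(B \right)} = 5 - \left(\left(B^{2} + 12 B\right) - 11\right) = 5 - \left(-11 + B^{2} + 12 B\right) = 16 - B^{2} - 12 B$)
$W{\left(C,l \right)} = - \frac{5 i \sqrt{29}}{3}$ ($W{\left(C,l \right)} = - \frac{\sqrt{1 - 726}}{3} = - \frac{\sqrt{-725}}{3} = - \frac{5 i \sqrt{29}}{3}$)
$\left(721 + W{\left(38,29 \right)}\right) w{\left(-34 \right)} = \left(721 - \frac{5 i \sqrt{29}}{3}\right) \left(16 - \left(-34\right)^{2} - -408\right) = \left(721 - \frac{5 i \sqrt{29}}{3}\right) \left(16 - 1156 + 408\right) = \left(721 - \frac{5 i \sqrt{29}}{3}\right) \left(-732\right) = -527772 + 1220 i \sqrt{29}$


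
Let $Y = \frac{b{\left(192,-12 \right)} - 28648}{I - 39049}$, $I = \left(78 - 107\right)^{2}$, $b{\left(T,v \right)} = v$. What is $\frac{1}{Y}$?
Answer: $\frac{9552}{7165} \approx 1.3331$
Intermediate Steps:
$I = 841$ ($I = \left(-29\right)^{2} = 841$)
$Y = \frac{7165}{9552}$ ($Y = \frac{-12 - 28648}{841 - 39049} = - \frac{28660}{-38208} = \left(-28660\right) \left(- \frac{1}{38208}\right) = \frac{7165}{9552} \approx 0.7501$)
$\frac{1}{Y} = \frac{1}{\frac{7165}{9552}} = \frac{9552}{7165}$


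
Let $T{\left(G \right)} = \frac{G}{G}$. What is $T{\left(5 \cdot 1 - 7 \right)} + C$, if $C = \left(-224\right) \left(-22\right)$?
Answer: $4929$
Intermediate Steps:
$T{\left(G \right)} = 1$
$C = 4928$
$T{\left(5 \cdot 1 - 7 \right)} + C = 1 + 4928 = 4929$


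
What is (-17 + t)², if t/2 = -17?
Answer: 2601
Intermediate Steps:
t = -34 (t = 2*(-17) = -34)
(-17 + t)² = (-17 - 34)² = (-51)² = 2601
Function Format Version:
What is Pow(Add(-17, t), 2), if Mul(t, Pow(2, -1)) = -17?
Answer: 2601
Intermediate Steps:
t = -34 (t = Mul(2, -17) = -34)
Pow(Add(-17, t), 2) = Pow(Add(-17, -34), 2) = Pow(-51, 2) = 2601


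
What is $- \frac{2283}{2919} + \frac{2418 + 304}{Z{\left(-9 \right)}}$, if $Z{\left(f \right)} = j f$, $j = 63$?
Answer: $- \frac{62857}{11259} \approx -5.5828$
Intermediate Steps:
$Z{\left(f \right)} = 63 f$
$- \frac{2283}{2919} + \frac{2418 + 304}{Z{\left(-9 \right)}} = - \frac{2283}{2919} + \frac{2418 + 304}{63 \left(-9\right)} = \left(-2283\right) \frac{1}{2919} + \frac{2722}{-567} = - \frac{761}{973} + 2722 \left(- \frac{1}{567}\right) = - \frac{761}{973} - \frac{2722}{567} = - \frac{62857}{11259}$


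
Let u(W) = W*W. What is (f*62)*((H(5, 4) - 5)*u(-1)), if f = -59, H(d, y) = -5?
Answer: 36580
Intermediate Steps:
u(W) = W**2
(f*62)*((H(5, 4) - 5)*u(-1)) = (-59*62)*((-5 - 5)*(-1)**2) = -(-36580) = -3658*(-10) = 36580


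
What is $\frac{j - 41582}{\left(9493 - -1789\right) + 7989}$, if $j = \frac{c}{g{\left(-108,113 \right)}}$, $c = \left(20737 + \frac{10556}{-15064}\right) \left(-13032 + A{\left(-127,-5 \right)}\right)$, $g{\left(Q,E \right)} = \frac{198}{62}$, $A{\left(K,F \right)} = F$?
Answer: $- \frac{4510930807447}{1026412002} \approx -4394.9$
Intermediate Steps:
$g{\left(Q,E \right)} = \frac{99}{31}$ ($g{\left(Q,E \right)} = 198 \cdot \frac{1}{62} = \frac{99}{31}$)
$c = - \frac{145442453773}{538}$ ($c = \left(20737 + \frac{10556}{-15064}\right) \left(-13032 - 5\right) = \left(20737 + 10556 \left(- \frac{1}{15064}\right)\right) \left(-13037\right) = \left(20737 - \frac{377}{538}\right) \left(-13037\right) = \frac{11156129}{538} \left(-13037\right) = - \frac{145442453773}{538} \approx -2.7034 \cdot 10^{8}$)
$j = - \frac{4508716066963}{53262}$ ($j = - \frac{145442453773}{538 \cdot \frac{99}{31}} = \left(- \frac{145442453773}{538}\right) \frac{31}{99} = - \frac{4508716066963}{53262} \approx -8.4652 \cdot 10^{7}$)
$\frac{j - 41582}{\left(9493 - -1789\right) + 7989} = \frac{- \frac{4508716066963}{53262} - 41582}{\left(9493 - -1789\right) + 7989} = - \frac{4510930807447}{53262 \left(\left(9493 + 1789\right) + 7989\right)} = - \frac{4510930807447}{53262 \left(11282 + 7989\right)} = - \frac{4510930807447}{53262 \cdot 19271} = \left(- \frac{4510930807447}{53262}\right) \frac{1}{19271} = - \frac{4510930807447}{1026412002}$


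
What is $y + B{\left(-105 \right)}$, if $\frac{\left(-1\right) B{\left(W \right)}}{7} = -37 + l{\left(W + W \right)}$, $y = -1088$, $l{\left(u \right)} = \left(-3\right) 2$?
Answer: $-787$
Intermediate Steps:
$l{\left(u \right)} = -6$
$B{\left(W \right)} = 301$ ($B{\left(W \right)} = - 7 \left(-37 - 6\right) = \left(-7\right) \left(-43\right) = 301$)
$y + B{\left(-105 \right)} = -1088 + 301 = -787$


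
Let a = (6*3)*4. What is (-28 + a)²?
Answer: 1936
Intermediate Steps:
a = 72 (a = 18*4 = 72)
(-28 + a)² = (-28 + 72)² = 44² = 1936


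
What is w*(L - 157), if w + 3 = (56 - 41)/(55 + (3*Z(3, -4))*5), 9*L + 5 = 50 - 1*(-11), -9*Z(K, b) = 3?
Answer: 4071/10 ≈ 407.10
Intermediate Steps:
Z(K, b) = -⅓ (Z(K, b) = -⅑*3 = -⅓)
L = 56/9 (L = -5/9 + (50 - 1*(-11))/9 = -5/9 + (50 + 11)/9 = -5/9 + (⅑)*61 = -5/9 + 61/9 = 56/9 ≈ 6.2222)
w = -27/10 (w = -3 + (56 - 41)/(55 + (3*(-⅓))*5) = -3 + 15/(55 - 1*5) = -3 + 15/(55 - 5) = -3 + 15/50 = -3 + 15*(1/50) = -3 + 3/10 = -27/10 ≈ -2.7000)
w*(L - 157) = -27*(56/9 - 157)/10 = -27/10*(-1357/9) = 4071/10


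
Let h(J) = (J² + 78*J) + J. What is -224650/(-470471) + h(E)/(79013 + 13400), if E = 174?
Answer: 41471654812/43477636523 ≈ 0.95386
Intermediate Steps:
h(J) = J² + 79*J
-224650/(-470471) + h(E)/(79013 + 13400) = -224650/(-470471) + (174*(79 + 174))/(79013 + 13400) = -224650*(-1/470471) + (174*253)/92413 = 224650/470471 + 44022*(1/92413) = 224650/470471 + 44022/92413 = 41471654812/43477636523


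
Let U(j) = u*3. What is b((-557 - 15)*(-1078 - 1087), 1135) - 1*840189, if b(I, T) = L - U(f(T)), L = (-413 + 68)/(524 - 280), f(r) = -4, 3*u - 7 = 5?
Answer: -205009389/244 ≈ -8.4020e+5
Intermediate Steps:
u = 4 (u = 7/3 + (⅓)*5 = 7/3 + 5/3 = 4)
U(j) = 12 (U(j) = 4*3 = 12)
L = -345/244 ≈ -1.4139
b(I, T) = -3273/244 (b(I, T) = -345/244 - 1*12 = -345/244 - 12 = -3273/244)
b((-557 - 15)*(-1078 - 1087), 1135) - 1*840189 = -3273/244 - 1*840189 = -3273/244 - 840189 = -205009389/244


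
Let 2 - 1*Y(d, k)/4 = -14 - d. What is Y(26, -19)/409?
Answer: 168/409 ≈ 0.41076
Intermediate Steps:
Y(d, k) = 64 + 4*d (Y(d, k) = 8 - 4*(-14 - d) = 8 + (56 + 4*d) = 64 + 4*d)
Y(26, -19)/409 = (64 + 4*26)/409 = (64 + 104)*(1/409) = 168*(1/409) = 168/409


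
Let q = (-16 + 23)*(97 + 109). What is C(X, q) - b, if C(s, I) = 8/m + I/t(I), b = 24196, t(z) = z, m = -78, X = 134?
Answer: -943609/39 ≈ -24195.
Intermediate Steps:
q = 1442 (q = 7*206 = 1442)
C(s, I) = 35/39 (C(s, I) = 8/(-78) + I/I = 8*(-1/78) + 1 = -4/39 + 1 = 35/39)
C(X, q) - b = 35/39 - 1*24196 = 35/39 - 24196 = -943609/39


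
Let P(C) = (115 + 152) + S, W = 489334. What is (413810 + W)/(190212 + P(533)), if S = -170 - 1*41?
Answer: 225786/47567 ≈ 4.7467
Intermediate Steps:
S = -211 (S = -170 - 41 = -211)
P(C) = 56 (P(C) = (115 + 152) - 211 = 267 - 211 = 56)
(413810 + W)/(190212 + P(533)) = (413810 + 489334)/(190212 + 56) = 903144/190268 = 903144*(1/190268) = 225786/47567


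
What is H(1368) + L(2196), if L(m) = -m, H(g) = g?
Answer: -828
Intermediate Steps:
H(1368) + L(2196) = 1368 - 1*2196 = 1368 - 2196 = -828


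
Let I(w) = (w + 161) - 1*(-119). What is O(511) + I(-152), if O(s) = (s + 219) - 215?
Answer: 643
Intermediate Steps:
O(s) = 4 + s (O(s) = (219 + s) - 215 = 4 + s)
I(w) = 280 + w (I(w) = (161 + w) + 119 = 280 + w)
O(511) + I(-152) = (4 + 511) + (280 - 152) = 515 + 128 = 643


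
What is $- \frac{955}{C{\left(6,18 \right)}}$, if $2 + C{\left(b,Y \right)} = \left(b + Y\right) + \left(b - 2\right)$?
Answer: $- \frac{955}{26} \approx -36.731$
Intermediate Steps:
$C{\left(b,Y \right)} = -4 + Y + 2 b$ ($C{\left(b,Y \right)} = -2 + \left(\left(b + Y\right) + \left(b - 2\right)\right) = -2 + \left(\left(Y + b\right) + \left(-2 + b\right)\right) = -2 + \left(-2 + Y + 2 b\right) = -4 + Y + 2 b$)
$- \frac{955}{C{\left(6,18 \right)}} = - \frac{955}{-4 + 18 + 2 \cdot 6} = - \frac{955}{-4 + 18 + 12} = - \frac{955}{26}$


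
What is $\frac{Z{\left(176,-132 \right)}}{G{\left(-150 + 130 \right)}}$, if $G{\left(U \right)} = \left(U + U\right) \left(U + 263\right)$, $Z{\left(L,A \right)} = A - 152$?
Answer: $\frac{71}{2430} \approx 0.029218$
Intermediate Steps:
$Z{\left(L,A \right)} = -152 + A$
$G{\left(U \right)} = 2 U \left(263 + U\right)$
$\frac{Z{\left(176,-132 \right)}}{G{\left(-150 + 130 \right)}} = \frac{-152 - 132}{2 \left(-150 + 130\right) \left(263 + \left(-150 + 130\right)\right)} = - \frac{284}{2 \left(-20\right) \left(263 - 20\right)} = - \frac{284}{2 \left(-20\right) 243} = - \frac{284}{-9720} = \left(-284\right) \left(- \frac{1}{9720}\right) = \frac{71}{2430}$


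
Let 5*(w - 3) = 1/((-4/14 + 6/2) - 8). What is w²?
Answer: 300304/34225 ≈ 8.7744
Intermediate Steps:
w = 548/185 (w = 3 + 1/(5*((-4/14 + 6/2) - 8)) = 3 + 1/(5*((-4*1/14 + 6*(½)) - 8)) = 3 + 1/(5*((-2/7 + 3) - 8)) = 3 + 1/(5*(19/7 - 8)) = 3 + 1/(5*(-37/7)) = 3 + (⅕)*(-7/37) = 3 - 7/185 = 548/185 ≈ 2.9622)
w² = (548/185)² = 300304/34225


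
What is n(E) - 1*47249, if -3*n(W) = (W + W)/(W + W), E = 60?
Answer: -141748/3 ≈ -47249.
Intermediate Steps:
n(W) = -⅓ (n(W) = -(W + W)/(3*(W + W)) = -2*W/(3*(2*W)) = -2*W*1/(2*W)/3 = -⅓*1 = -⅓)
n(E) - 1*47249 = -⅓ - 1*47249 = -⅓ - 47249 = -141748/3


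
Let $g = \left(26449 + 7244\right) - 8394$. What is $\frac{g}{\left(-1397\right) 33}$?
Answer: $- \frac{8433}{15367} \approx -0.54877$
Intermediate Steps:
$g = 25299$ ($g = 33693 - 8394 = 25299$)
$\frac{g}{\left(-1397\right) 33} = \frac{25299}{\left(-1397\right) 33} = \frac{25299}{-46101} = 25299 \left(- \frac{1}{46101}\right) = - \frac{8433}{15367}$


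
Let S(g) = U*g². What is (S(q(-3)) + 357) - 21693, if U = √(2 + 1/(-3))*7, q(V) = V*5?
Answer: -21336 + 525*√15 ≈ -19303.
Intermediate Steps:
q(V) = 5*V
U = 7*√15/3 (U = √(2 - ⅓)*7 = √(5/3)*7 = (√15/3)*7 = 7*√15/3 ≈ 9.0370)
S(g) = 7*√15*g²/3 (S(g) = (7*√15/3)*g² = 7*√15*g²/3)
(S(q(-3)) + 357) - 21693 = (7*√15*(5*(-3))²/3 + 357) - 21693 = ((7/3)*√15*(-15)² + 357) - 21693 = ((7/3)*√15*225 + 357) - 21693 = (525*√15 + 357) - 21693 = (357 + 525*√15) - 21693 = -21336 + 525*√15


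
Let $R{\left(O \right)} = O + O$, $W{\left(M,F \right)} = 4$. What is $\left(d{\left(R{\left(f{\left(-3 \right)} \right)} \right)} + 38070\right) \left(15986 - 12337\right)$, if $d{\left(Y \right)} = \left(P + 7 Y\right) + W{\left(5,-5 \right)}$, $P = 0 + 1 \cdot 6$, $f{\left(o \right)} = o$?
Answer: $138800662$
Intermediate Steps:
$P = 6$ ($P = 0 + 6 = 6$)
$R{\left(O \right)} = 2 O$
$d{\left(Y \right)} = 10 + 7 Y$ ($d{\left(Y \right)} = \left(6 + 7 Y\right) + 4 = 10 + 7 Y$)
$\left(d{\left(R{\left(f{\left(-3 \right)} \right)} \right)} + 38070\right) \left(15986 - 12337\right) = \left(\left(10 + 7 \cdot 2 \left(-3\right)\right) + 38070\right) \left(15986 - 12337\right) = \left(\left(10 + 7 \left(-6\right)\right) + 38070\right) 3649 = \left(\left(10 - 42\right) + 38070\right) 3649 = \left(-32 + 38070\right) 3649 = 38038 \cdot 3649 = 138800662$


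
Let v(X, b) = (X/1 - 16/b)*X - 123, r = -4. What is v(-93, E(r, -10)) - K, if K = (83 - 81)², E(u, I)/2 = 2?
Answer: 8894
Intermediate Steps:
E(u, I) = 4 (E(u, I) = 2*2 = 4)
v(X, b) = -123 + X*(X - 16/b) (v(X, b) = (X*1 - 16/b)*X - 123 = (X - 16/b)*X - 123 = X*(X - 16/b) - 123 = -123 + X*(X - 16/b))
K = 4 (K = 2² = 4)
v(-93, E(r, -10)) - K = (-123 + (-93)² - 16*(-93)/4) - 1*4 = (-123 + 8649 - 16*(-93)*¼) - 4 = (-123 + 8649 + 372) - 4 = 8898 - 4 = 8894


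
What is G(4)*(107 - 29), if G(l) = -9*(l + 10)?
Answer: -9828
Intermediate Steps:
G(l) = -90 - 9*l (G(l) = -9*(10 + l) = -90 - 9*l)
G(4)*(107 - 29) = (-90 - 9*4)*(107 - 29) = (-90 - 36)*78 = -126*78 = -9828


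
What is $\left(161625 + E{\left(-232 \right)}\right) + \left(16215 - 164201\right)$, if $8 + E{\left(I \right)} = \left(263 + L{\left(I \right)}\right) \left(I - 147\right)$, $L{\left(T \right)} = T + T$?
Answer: $89810$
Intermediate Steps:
$L{\left(T \right)} = 2 T$
$E{\left(I \right)} = -8 + \left(-147 + I\right) \left(263 + 2 I\right)$ ($E{\left(I \right)} = -8 + \left(263 + 2 I\right) \left(I - 147\right) = -8 + \left(263 + 2 I\right) \left(-147 + I\right) = -8 + \left(-147 + I\right) \left(263 + 2 I\right)$)
$\left(161625 + E{\left(-232 \right)}\right) + \left(16215 - 164201\right) = \left(161625 - \left(31477 - 107648\right)\right) + \left(16215 - 164201\right) = \left(161625 + \left(-38669 + 7192 + 2 \cdot 53824\right)\right) + \left(16215 - 164201\right) = \left(161625 + \left(-38669 + 7192 + 107648\right)\right) - 147986 = \left(161625 + 76171\right) - 147986 = 237796 - 147986 = 89810$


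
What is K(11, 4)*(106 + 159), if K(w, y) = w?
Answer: 2915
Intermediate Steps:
K(11, 4)*(106 + 159) = 11*(106 + 159) = 11*265 = 2915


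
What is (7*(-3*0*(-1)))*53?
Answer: 0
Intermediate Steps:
(7*(-3*0*(-1)))*53 = (7*(0*(-1)))*53 = (7*0)*53 = 0*53 = 0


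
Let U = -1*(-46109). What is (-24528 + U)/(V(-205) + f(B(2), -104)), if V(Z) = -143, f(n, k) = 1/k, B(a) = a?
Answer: -2244424/14873 ≈ -150.91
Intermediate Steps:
U = 46109
(-24528 + U)/(V(-205) + f(B(2), -104)) = (-24528 + 46109)/(-143 + 1/(-104)) = 21581/(-143 - 1/104) = 21581/(-14873/104) = 21581*(-104/14873) = -2244424/14873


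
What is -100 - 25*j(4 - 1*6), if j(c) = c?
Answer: -50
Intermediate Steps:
-100 - 25*j(4 - 1*6) = -100 - 25*(4 - 1*6) = -100 - 25*(4 - 6) = -100 - 25*(-2) = -100 + 50 = -50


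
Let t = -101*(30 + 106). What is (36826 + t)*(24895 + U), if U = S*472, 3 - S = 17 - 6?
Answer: 487637710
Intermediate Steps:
S = -8 (S = 3 - (17 - 6) = 3 - 1*11 = 3 - 11 = -8)
t = -13736 (t = -101*136 = -13736)
U = -3776 (U = -8*472 = -3776)
(36826 + t)*(24895 + U) = (36826 - 13736)*(24895 - 3776) = 23090*21119 = 487637710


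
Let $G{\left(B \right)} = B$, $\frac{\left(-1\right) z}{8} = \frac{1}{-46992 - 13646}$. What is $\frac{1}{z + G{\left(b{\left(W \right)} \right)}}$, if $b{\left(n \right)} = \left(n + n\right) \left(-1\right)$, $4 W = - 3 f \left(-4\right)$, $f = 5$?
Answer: $- \frac{30319}{909566} \approx -0.033333$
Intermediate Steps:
$z = \frac{4}{30319}$ ($z = - \frac{8}{-46992 - 13646} = - \frac{8}{-60638} = \left(-8\right) \left(- \frac{1}{60638}\right) = \frac{4}{30319} \approx 0.00013193$)
$W = 15$ ($W = \frac{\left(-3\right) 5 \left(-4\right)}{4} = \frac{\left(-15\right) \left(-4\right)}{4} = \frac{1}{4} \cdot 60 = 15$)
$b{\left(n \right)} = - 2 n$ ($b{\left(n \right)} = 2 n \left(-1\right) = - 2 n$)
$\frac{1}{z + G{\left(b{\left(W \right)} \right)}} = \frac{1}{\frac{4}{30319} - 30} = \frac{1}{- \frac{909566}{30319}} = - \frac{30319}{909566}$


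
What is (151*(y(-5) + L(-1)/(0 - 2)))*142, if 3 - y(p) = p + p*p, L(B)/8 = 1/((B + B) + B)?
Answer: -1007774/3 ≈ -3.3592e+5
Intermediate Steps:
L(B) = 8/(3*B) (L(B) = 8/((B + B) + B) = 8/(2*B + B) = 8/((3*B)) = 8*(1/(3*B)) = 8/(3*B))
y(p) = 3 - p - p**2 (y(p) = 3 - (p + p*p) = 3 - (p + p**2) = 3 + (-p - p**2) = 3 - p - p**2)
(151*(y(-5) + L(-1)/(0 - 2)))*142 = (151*((3 - 1*(-5) - 1*(-5)**2) + ((8/3)/(-1))/(0 - 2)))*142 = (151*((3 + 5 - 1*25) + ((8/3)*(-1))/(-2)))*142 = (151*((3 + 5 - 25) - 8/3*(-1/2)))*142 = (151*(-17 + 4/3))*142 = (151*(-47/3))*142 = -7097/3*142 = -1007774/3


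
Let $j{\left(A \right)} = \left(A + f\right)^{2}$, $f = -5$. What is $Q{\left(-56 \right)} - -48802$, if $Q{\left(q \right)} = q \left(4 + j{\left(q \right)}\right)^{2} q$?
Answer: $43514008802$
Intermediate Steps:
$j{\left(A \right)} = \left(-5 + A\right)^{2}$ ($j{\left(A \right)} = \left(A - 5\right)^{2} = \left(-5 + A\right)^{2}$)
$Q{\left(q \right)} = q^{2} \left(4 + \left(-5 + q\right)^{2}\right)^{2}$ ($Q{\left(q \right)} = q \left(4 + \left(-5 + q\right)^{2}\right)^{2} q = q^{2} \left(4 + \left(-5 + q\right)^{2}\right)^{2}$)
$Q{\left(-56 \right)} - -48802 = \left(-56\right)^{2} \left(4 + \left(-5 - 56\right)^{2}\right)^{2} - -48802 = 3136 \left(4 + \left(-61\right)^{2}\right)^{2} + 48802 = 3136 \left(4 + 3721\right)^{2} + 48802 = 3136 \cdot 3725^{2} + 48802 = 3136 \cdot 13875625 + 48802 = 43513960000 + 48802 = 43514008802$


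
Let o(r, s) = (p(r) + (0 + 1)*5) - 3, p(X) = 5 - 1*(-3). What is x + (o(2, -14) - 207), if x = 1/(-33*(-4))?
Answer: -26003/132 ≈ -196.99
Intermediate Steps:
p(X) = 8 (p(X) = 5 + 3 = 8)
o(r, s) = 10 (o(r, s) = (8 + (0 + 1)*5) - 3 = (8 + 1*5) - 3 = (8 + 5) - 3 = 13 - 3 = 10)
x = 1/132 ≈ 0.0075758
x + (o(2, -14) - 207) = 1/132 + (10 - 207) = 1/132 - 197 = -26003/132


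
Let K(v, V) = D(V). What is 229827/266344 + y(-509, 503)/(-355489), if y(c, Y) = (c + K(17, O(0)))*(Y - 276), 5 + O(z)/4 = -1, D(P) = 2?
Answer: 8642633463/7283258632 ≈ 1.1866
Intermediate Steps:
O(z) = -24 (O(z) = -20 + 4*(-1) = -20 - 4 = -24)
K(v, V) = 2
y(c, Y) = (-276 + Y)*(2 + c) (y(c, Y) = (c + 2)*(Y - 276) = (2 + c)*(-276 + Y) = (-276 + Y)*(2 + c))
229827/266344 + y(-509, 503)/(-355489) = 229827/266344 + (-552 - 276*(-509) + 2*503 + 503*(-509))/(-355489) = 229827*(1/266344) + (-552 + 140484 + 1006 - 256027)*(-1/355489) = 17679/20488 - 115089*(-1/355489) = 17679/20488 + 115089/355489 = 8642633463/7283258632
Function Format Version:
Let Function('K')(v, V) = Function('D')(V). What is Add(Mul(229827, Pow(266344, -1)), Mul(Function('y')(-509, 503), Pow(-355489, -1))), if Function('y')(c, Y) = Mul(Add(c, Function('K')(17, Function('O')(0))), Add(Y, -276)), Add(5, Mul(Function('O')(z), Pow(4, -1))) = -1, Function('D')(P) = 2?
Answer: Rational(8642633463, 7283258632) ≈ 1.1866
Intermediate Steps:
Function('O')(z) = -24 (Function('O')(z) = Add(-20, Mul(4, -1)) = Add(-20, -4) = -24)
Function('K')(v, V) = 2
Function('y')(c, Y) = Mul(Add(-276, Y), Add(2, c)) (Function('y')(c, Y) = Mul(Add(c, 2), Add(Y, -276)) = Mul(Add(2, c), Add(-276, Y)) = Mul(Add(-276, Y), Add(2, c)))
Add(Mul(229827, Pow(266344, -1)), Mul(Function('y')(-509, 503), Pow(-355489, -1))) = Add(Mul(229827, Pow(266344, -1)), Mul(Add(-552, Mul(-276, -509), Mul(2, 503), Mul(503, -509)), Pow(-355489, -1))) = Add(Mul(229827, Rational(1, 266344)), Mul(Add(-552, 140484, 1006, -256027), Rational(-1, 355489))) = Add(Rational(17679, 20488), Mul(-115089, Rational(-1, 355489))) = Add(Rational(17679, 20488), Rational(115089, 355489)) = Rational(8642633463, 7283258632)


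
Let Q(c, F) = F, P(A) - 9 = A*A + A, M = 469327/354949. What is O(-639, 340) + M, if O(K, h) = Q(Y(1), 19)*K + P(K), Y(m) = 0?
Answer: 140400546277/354949 ≈ 3.9555e+5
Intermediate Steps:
M = 469327/354949 (M = 469327*(1/354949) = 469327/354949 ≈ 1.3222)
P(A) = 9 + A + A² (P(A) = 9 + (A*A + A) = 9 + (A² + A) = 9 + (A + A²) = 9 + A + A²)
O(K, h) = 9 + K² + 20*K (O(K, h) = 19*K + (9 + K + K²) = 9 + K² + 20*K)
O(-639, 340) + M = (9 + (-639)² + 20*(-639)) + 469327/354949 = (9 + 408321 - 12780) + 469327/354949 = 395550 + 469327/354949 = 140400546277/354949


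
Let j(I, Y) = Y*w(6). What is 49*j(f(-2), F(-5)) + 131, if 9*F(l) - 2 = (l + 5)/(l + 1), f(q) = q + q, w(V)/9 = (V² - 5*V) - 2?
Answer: 523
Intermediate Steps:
w(V) = -18 - 45*V + 9*V² (w(V) = 9*((V² - 5*V) - 2) = 9*(-2 + V² - 5*V) = -18 - 45*V + 9*V²)
f(q) = 2*q
F(l) = 2/9 + (5 + l)/(9*(1 + l)) (F(l) = 2/9 + ((l + 5)/(l + 1))/9 = 2/9 + ((5 + l)/(1 + l))/9 = 2/9 + (5 + l)/(9*(1 + l)))
j(I, Y) = 36*Y (j(I, Y) = Y*(-18 - 45*6 + 9*6²) = Y*(-18 - 270 + 9*36) = Y*(-18 - 270 + 324) = Y*36 = 36*Y)
49*j(f(-2), F(-5)) + 131 = 49*(36*((7 + 3*(-5))/(9*(1 - 5)))) + 131 = 49*(36*((⅑)*(7 - 15)/(-4))) + 131 = 49*(36*((⅑)*(-¼)*(-8))) + 131 = 49*(36*(2/9)) + 131 = 49*8 + 131 = 392 + 131 = 523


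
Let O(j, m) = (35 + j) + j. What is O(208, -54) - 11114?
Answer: -10663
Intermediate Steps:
O(j, m) = 35 + 2*j
O(208, -54) - 11114 = (35 + 2*208) - 11114 = (35 + 416) - 11114 = 451 - 11114 = -10663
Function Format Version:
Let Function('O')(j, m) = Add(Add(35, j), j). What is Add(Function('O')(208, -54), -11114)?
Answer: -10663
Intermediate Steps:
Function('O')(j, m) = Add(35, Mul(2, j))
Add(Function('O')(208, -54), -11114) = Add(Add(35, Mul(2, 208)), -11114) = Add(Add(35, 416), -11114) = Add(451, -11114) = -10663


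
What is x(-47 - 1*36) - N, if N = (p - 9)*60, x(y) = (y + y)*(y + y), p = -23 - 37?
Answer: 31696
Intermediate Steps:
p = -60
x(y) = 4*y² (x(y) = (2*y)*(2*y) = 4*y²)
N = -4140 (N = (-60 - 9)*60 = -69*60 = -4140)
x(-47 - 1*36) - N = 4*(-47 - 1*36)² - 1*(-4140) = 4*(-47 - 36)² + 4140 = 4*(-83)² + 4140 = 4*6889 + 4140 = 27556 + 4140 = 31696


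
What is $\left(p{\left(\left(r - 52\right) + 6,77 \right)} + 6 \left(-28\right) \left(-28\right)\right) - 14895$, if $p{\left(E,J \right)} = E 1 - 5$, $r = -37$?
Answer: $-10279$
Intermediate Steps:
$p{\left(E,J \right)} = -5 + E$ ($p{\left(E,J \right)} = E - 5 = -5 + E$)
$\left(p{\left(\left(r - 52\right) + 6,77 \right)} + 6 \left(-28\right) \left(-28\right)\right) - 14895 = \left(\left(-5 + \left(\left(-37 - 52\right) + 6\right)\right) + 6 \left(-28\right) \left(-28\right)\right) - 14895 = \left(\left(-5 + \left(-89 + 6\right)\right) - -4704\right) - 14895 = \left(\left(-5 - 83\right) + 4704\right) - 14895 = \left(-88 + 4704\right) - 14895 = 4616 - 14895 = -10279$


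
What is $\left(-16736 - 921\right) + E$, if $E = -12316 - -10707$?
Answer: $-19266$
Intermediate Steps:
$E = -1609$ ($E = -12316 + 10707 = -1609$)
$\left(-16736 - 921\right) + E = \left(-16736 - 921\right) - 1609 = -17657 - 1609 = -19266$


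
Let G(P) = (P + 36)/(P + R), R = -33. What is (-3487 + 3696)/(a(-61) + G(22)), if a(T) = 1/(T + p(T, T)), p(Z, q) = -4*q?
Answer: -420717/10603 ≈ -39.679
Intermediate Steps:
G(P) = (36 + P)/(-33 + P) (G(P) = (P + 36)/(P - 33) = (36 + P)/(-33 + P))
a(T) = -1/(3*T) (a(T) = 1/(T - 4*T) = 1/(-3*T) = -1/(3*T))
(-3487 + 3696)/(a(-61) + G(22)) = (-3487 + 3696)/(-⅓/(-61) + (36 + 22)/(-33 + 22)) = 209/(-⅓*(-1/61) + 58/(-11)) = 209/(1/183 - 1/11*58) = 209/(1/183 - 58/11) = 209/(-10603/2013) = 209*(-2013/10603) = -420717/10603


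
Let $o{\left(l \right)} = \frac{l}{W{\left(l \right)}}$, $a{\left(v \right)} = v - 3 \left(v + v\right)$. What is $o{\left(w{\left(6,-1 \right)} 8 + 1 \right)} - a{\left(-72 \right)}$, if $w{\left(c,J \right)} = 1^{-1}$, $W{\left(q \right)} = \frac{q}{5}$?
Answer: $-355$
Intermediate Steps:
$W{\left(q \right)} = \frac{q}{5}$ ($W{\left(q \right)} = q \frac{1}{5} = \frac{q}{5}$)
$w{\left(c,J \right)} = 1$
$a{\left(v \right)} = - 5 v$ ($a{\left(v \right)} = v - 3 \cdot 2 v = v - 6 v = - 5 v$)
$o{\left(l \right)} = 5$ ($o{\left(l \right)} = \frac{l}{\frac{1}{5} l} = l \frac{5}{l} = 5$)
$o{\left(w{\left(6,-1 \right)} 8 + 1 \right)} - a{\left(-72 \right)} = 5 - \left(-5\right) \left(-72\right) = 5 - 360 = -355$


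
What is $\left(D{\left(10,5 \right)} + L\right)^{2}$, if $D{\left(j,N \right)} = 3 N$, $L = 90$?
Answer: $11025$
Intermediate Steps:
$\left(D{\left(10,5 \right)} + L\right)^{2} = \left(3 \cdot 5 + 90\right)^{2} = \left(15 + 90\right)^{2} = 105^{2} = 11025$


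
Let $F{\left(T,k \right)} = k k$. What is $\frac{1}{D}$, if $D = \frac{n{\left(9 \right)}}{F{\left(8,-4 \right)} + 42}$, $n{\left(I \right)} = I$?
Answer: $\frac{58}{9} \approx 6.4444$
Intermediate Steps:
$F{\left(T,k \right)} = k^{2}$
$D = \frac{9}{58}$ ($D = \frac{9}{\left(-4\right)^{2} + 42} = \frac{9}{16 + 42} = \frac{9}{58} \approx 0.15517$)
$\frac{1}{D} = \frac{1}{\frac{9}{58}} = \frac{58}{9}$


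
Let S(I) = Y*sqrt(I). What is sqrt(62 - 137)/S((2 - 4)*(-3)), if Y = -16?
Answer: -5*I*sqrt(2)/32 ≈ -0.22097*I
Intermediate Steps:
S(I) = -16*sqrt(I)
sqrt(62 - 137)/S((2 - 4)*(-3)) = sqrt(62 - 137)/((-16*sqrt(6))) = sqrt(-75)/((-16*sqrt(6))) = (5*I*sqrt(3))/((-16*sqrt(6))) = (5*I*sqrt(3))*(-sqrt(6)/96) = -5*I*sqrt(2)/32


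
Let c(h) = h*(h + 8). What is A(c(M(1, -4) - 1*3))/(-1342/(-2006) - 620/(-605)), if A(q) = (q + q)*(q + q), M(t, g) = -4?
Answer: 23787148/205563 ≈ 115.72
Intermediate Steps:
c(h) = h*(8 + h)
A(q) = 4*q² (A(q) = (2*q)*(2*q) = 4*q²)
A(c(M(1, -4) - 1*3))/(-1342/(-2006) - 620/(-605)) = (4*((-4 - 1*3)*(8 + (-4 - 1*3)))²)/(-1342/(-2006) - 620/(-605)) = (4*((-4 - 3)*(8 + (-4 - 3)))²)/(-1342*(-1/2006) - 620*(-1/605)) = (4*(-7*(8 - 7))²)/(671/1003 + 124/121) = (4*(-7*1)²)/(205563/121363) = (4*(-7)²)*(121363/205563) = (4*49)*(121363/205563) = 196*(121363/205563) = 23787148/205563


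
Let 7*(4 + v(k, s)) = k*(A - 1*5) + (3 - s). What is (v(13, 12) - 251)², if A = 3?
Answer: 67600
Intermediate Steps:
v(k, s) = -25/7 - 2*k/7 - s/7 (v(k, s) = -4 + (k*(3 - 1*5) + (3 - s))/7 = -4 + (k*(3 - 5) + (3 - s))/7 = -4 + (k*(-2) + (3 - s))/7 = -4 + (-2*k + (3 - s))/7 = -4 + (3 - s - 2*k)/7 = -4 + (3/7 - 2*k/7 - s/7) = -25/7 - 2*k/7 - s/7)
(v(13, 12) - 251)² = ((-25/7 - 2/7*13 - ⅐*12) - 251)² = ((-25/7 - 26/7 - 12/7) - 251)² = (-9 - 251)² = (-260)² = 67600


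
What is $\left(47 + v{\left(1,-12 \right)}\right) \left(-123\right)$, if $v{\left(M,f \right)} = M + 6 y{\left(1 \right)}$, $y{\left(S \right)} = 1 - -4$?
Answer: $-9594$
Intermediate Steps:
$y{\left(S \right)} = 5$ ($y{\left(S \right)} = 1 + 4 = 5$)
$v{\left(M,f \right)} = 30 + M$ ($v{\left(M,f \right)} = M + 6 \cdot 5 = M + 30 = 30 + M$)
$\left(47 + v{\left(1,-12 \right)}\right) \left(-123\right) = \left(47 + \left(30 + 1\right)\right) \left(-123\right) = \left(47 + 31\right) \left(-123\right) = 78 \left(-123\right) = -9594$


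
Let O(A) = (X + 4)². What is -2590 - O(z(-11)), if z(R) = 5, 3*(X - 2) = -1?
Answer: -23599/9 ≈ -2622.1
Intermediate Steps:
X = 5/3 (X = 2 + (⅓)*(-1) = 2 - ⅓ = 5/3 ≈ 1.6667)
O(A) = 289/9 (O(A) = (5/3 + 4)² = (17/3)² = 289/9)
-2590 - O(z(-11)) = -2590 - 1*289/9 = -2590 - 289/9 = -23599/9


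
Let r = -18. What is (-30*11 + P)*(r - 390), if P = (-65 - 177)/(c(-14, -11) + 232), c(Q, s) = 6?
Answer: 945384/7 ≈ 1.3505e+5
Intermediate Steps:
P = -121/119 (P = (-65 - 177)/(6 + 232) = -242/238 = -242*1/238 = -121/119 ≈ -1.0168)
(-30*11 + P)*(r - 390) = (-30*11 - 121/119)*(-18 - 390) = (-330 - 121/119)*(-408) = -39391/119*(-408) = 945384/7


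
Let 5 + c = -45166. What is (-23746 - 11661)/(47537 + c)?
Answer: -35407/2366 ≈ -14.965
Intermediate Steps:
c = -45171 (c = -5 - 45166 = -45171)
(-23746 - 11661)/(47537 + c) = (-23746 - 11661)/(47537 - 45171) = -35407/2366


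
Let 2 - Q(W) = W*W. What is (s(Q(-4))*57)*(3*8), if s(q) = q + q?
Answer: -38304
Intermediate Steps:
Q(W) = 2 - W² (Q(W) = 2 - W*W = 2 - W²)
s(q) = 2*q
(s(Q(-4))*57)*(3*8) = ((2*(2 - 1*(-4)²))*57)*(3*8) = ((2*(2 - 1*16))*57)*24 = ((2*(2 - 16))*57)*24 = ((2*(-14))*57)*24 = -28*57*24 = -1596*24 = -38304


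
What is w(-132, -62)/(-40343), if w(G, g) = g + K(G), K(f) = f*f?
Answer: -17362/40343 ≈ -0.43036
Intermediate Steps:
K(f) = f²
w(G, g) = g + G²
w(-132, -62)/(-40343) = (-62 + (-132)²)/(-40343) = (-62 + 17424)*(-1/40343) = 17362*(-1/40343) = -17362/40343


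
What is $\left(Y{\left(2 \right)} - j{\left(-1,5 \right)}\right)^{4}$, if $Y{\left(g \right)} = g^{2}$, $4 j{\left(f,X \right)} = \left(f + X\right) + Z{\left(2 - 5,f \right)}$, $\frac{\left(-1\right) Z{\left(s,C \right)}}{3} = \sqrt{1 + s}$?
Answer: $\frac{1377}{64} + \frac{567 i \sqrt{2}}{8} \approx 21.516 + 100.23 i$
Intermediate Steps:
$Z{\left(s,C \right)} = - 3 \sqrt{1 + s}$
$j{\left(f,X \right)} = \frac{X}{4} + \frac{f}{4} - \frac{3 i \sqrt{2}}{4}$ ($j{\left(f,X \right)} = \frac{\left(f + X\right) - 3 \sqrt{1 + \left(2 - 5\right)}}{4} = \frac{\left(X + f\right) - 3 \sqrt{1 + \left(2 - 5\right)}}{4} = \frac{\left(X + f\right) - 3 \sqrt{1 - 3}}{4} = \frac{\left(X + f\right) - 3 \sqrt{-2}}{4} = \frac{\left(X + f\right) - 3 i \sqrt{2}}{4} = \frac{X + f - 3 i \sqrt{2}}{4} = \frac{X}{4} + \frac{f}{4} - \frac{3 i \sqrt{2}}{4}$)
$\left(Y{\left(2 \right)} - j{\left(-1,5 \right)}\right)^{4} = \left(2^{2} - \left(\frac{1}{4} \cdot 5 + \frac{1}{4} \left(-1\right) - \frac{3 i \sqrt{2}}{4}\right)\right)^{4} = \left(4 - \left(\frac{5}{4} - \frac{1}{4} - \frac{3 i \sqrt{2}}{4}\right)\right)^{4} = \left(4 - \left(1 - \frac{3 i \sqrt{2}}{4}\right)\right)^{4} = \left(3 + \frac{3 i \sqrt{2}}{4}\right)^{4}$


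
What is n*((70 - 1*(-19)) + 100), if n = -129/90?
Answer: -2709/10 ≈ -270.90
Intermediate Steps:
n = -43/30 (n = -129*1/90 = -43/30 ≈ -1.4333)
n*((70 - 1*(-19)) + 100) = -43*((70 - 1*(-19)) + 100)/30 = -43*((70 + 19) + 100)/30 = -43*(89 + 100)/30 = -43/30*189 = -2709/10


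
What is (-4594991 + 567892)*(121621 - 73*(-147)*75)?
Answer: -3730889760154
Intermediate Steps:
(-4594991 + 567892)*(121621 - 73*(-147)*75) = -4027099*(121621 + 10731*75) = -4027099*(121621 + 804825) = -4027099*926446 = -3730889760154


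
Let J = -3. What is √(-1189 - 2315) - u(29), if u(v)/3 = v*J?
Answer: 261 + 4*I*√219 ≈ 261.0 + 59.195*I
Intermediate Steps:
u(v) = -9*v (u(v) = 3*(v*(-3)) = 3*(-3*v) = -9*v)
√(-1189 - 2315) - u(29) = √(-1189 - 2315) - (-9)*29 = √(-3504) - 1*(-261) = 4*I*√219 + 261 = 261 + 4*I*√219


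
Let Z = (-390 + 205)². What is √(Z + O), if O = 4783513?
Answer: √4817738 ≈ 2194.9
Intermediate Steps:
Z = 34225 (Z = (-185)² = 34225)
√(Z + O) = √(34225 + 4783513) = √4817738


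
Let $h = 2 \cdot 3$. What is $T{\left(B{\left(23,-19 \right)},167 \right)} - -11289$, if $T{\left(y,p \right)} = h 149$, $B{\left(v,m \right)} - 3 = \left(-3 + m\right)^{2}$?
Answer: $12183$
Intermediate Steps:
$h = 6$
$B{\left(v,m \right)} = 3 + \left(-3 + m\right)^{2}$
$T{\left(y,p \right)} = 894$ ($T{\left(y,p \right)} = 6 \cdot 149 = 894$)
$T{\left(B{\left(23,-19 \right)},167 \right)} - -11289 = 894 - -11289 = 894 + 11289 = 12183$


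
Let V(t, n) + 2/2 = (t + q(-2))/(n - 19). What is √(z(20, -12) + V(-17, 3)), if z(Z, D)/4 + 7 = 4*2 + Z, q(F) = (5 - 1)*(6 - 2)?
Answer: √1329/4 ≈ 9.1139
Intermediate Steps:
q(F) = 16 (q(F) = 4*4 = 16)
V(t, n) = -1 + (16 + t)/(-19 + n) (V(t, n) = -1 + (t + 16)/(n - 19) = -1 + (16 + t)/(-19 + n))
z(Z, D) = 4 + 4*Z (z(Z, D) = -28 + 4*(4*2 + Z) = -28 + 4*(8 + Z) = -28 + (32 + 4*Z) = 4 + 4*Z)
√(z(20, -12) + V(-17, 3)) = √((4 + 4*20) + (35 - 17 - 1*3)/(-19 + 3)) = √((4 + 80) + (35 - 17 - 3)/(-16)) = √(84 - 1/16*15) = √(84 - 15/16) = √(1329/16) = √1329/4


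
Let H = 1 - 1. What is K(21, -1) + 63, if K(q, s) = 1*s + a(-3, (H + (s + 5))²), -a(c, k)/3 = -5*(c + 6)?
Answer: 107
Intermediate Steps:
H = 0
a(c, k) = 90 + 15*c (a(c, k) = -(-15)*(c + 6) = -(-15)*(6 + c) = -3*(-30 - 5*c) = 90 + 15*c)
K(q, s) = 45 + s (K(q, s) = 1*s + (90 + 15*(-3)) = s + (90 - 45) = s + 45 = 45 + s)
K(21, -1) + 63 = (45 - 1) + 63 = 44 + 63 = 107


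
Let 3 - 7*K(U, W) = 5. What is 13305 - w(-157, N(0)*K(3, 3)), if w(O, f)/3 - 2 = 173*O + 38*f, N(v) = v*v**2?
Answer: 94782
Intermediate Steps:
K(U, W) = -2/7 (K(U, W) = 3/7 - 1/7*5 = 3/7 - 5/7 = -2/7)
N(v) = v**3
w(O, f) = 6 + 114*f + 519*O (w(O, f) = 6 + 3*(173*O + 38*f) = 6 + 3*(38*f + 173*O) = 6 + (114*f + 519*O) = 6 + 114*f + 519*O)
13305 - w(-157, N(0)*K(3, 3)) = 13305 - (6 + 114*(0**3*(-2/7)) + 519*(-157)) = 13305 - (6 + 114*(0*(-2/7)) - 81483) = 13305 - (6 + 114*0 - 81483) = 13305 - (6 + 0 - 81483) = 13305 - 1*(-81477) = 13305 + 81477 = 94782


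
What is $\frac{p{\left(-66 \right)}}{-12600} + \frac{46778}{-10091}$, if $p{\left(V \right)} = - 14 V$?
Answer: $- \frac{7127701}{1513650} \approx -4.7089$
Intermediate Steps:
$\frac{p{\left(-66 \right)}}{-12600} + \frac{46778}{-10091} = \frac{\left(-14\right) \left(-66\right)}{-12600} + \frac{46778}{-10091} = 924 \left(- \frac{1}{12600}\right) + 46778 \left(- \frac{1}{10091}\right) = - \frac{11}{150} - \frac{46778}{10091} = - \frac{7127701}{1513650}$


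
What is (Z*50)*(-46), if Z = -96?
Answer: 220800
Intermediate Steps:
(Z*50)*(-46) = -96*50*(-46) = -4800*(-46) = 220800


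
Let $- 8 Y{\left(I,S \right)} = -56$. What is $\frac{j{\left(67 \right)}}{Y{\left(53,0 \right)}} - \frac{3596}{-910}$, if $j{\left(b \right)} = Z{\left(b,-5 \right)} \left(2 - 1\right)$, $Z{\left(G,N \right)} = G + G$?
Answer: $\frac{10508}{455} \approx 23.095$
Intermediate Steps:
$Z{\left(G,N \right)} = 2 G$
$Y{\left(I,S \right)} = 7$ ($Y{\left(I,S \right)} = \left(- \frac{1}{8}\right) \left(-56\right) = 7$)
$j{\left(b \right)} = 2 b$ ($j{\left(b \right)} = 2 b \left(2 - 1\right) = 2 b 1 = 2 b$)
$\frac{j{\left(67 \right)}}{Y{\left(53,0 \right)}} - \frac{3596}{-910} = \frac{2 \cdot 67}{7} - \frac{3596}{-910} = 134 \cdot \frac{1}{7} - - \frac{1798}{455} = \frac{134}{7} + \frac{1798}{455} = \frac{10508}{455}$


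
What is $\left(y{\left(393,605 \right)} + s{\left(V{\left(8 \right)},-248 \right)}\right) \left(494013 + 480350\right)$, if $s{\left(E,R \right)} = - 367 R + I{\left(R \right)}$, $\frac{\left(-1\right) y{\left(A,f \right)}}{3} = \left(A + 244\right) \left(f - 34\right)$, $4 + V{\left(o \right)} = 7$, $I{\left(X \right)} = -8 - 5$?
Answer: $-974536436614$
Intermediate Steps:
$I{\left(X \right)} = -13$
$V{\left(o \right)} = 3$ ($V{\left(o \right)} = -4 + 7 = 3$)
$y{\left(A,f \right)} = - 3 \left(-34 + f\right) \left(244 + A\right)$ ($y{\left(A,f \right)} = - 3 \left(A + 244\right) \left(f - 34\right) = - 3 \left(244 + A\right) \left(-34 + f\right) = - 3 \left(-34 + f\right) \left(244 + A\right)$)
$s{\left(E,R \right)} = -13 - 367 R$ ($s{\left(E,R \right)} = - 367 R - 13 = -13 - 367 R$)
$\left(y{\left(393,605 \right)} + s{\left(V{\left(8 \right)},-248 \right)}\right) \left(494013 + 480350\right) = \left(\left(24888 - 442860 + 102 \cdot 393 - 1179 \cdot 605\right) - -91003\right) \left(494013 + 480350\right) = \left(\left(24888 - 442860 + 40086 - 713295\right) + \left(-13 + 91016\right)\right) 974363 = \left(-1091181 + 91003\right) 974363 = \left(-1000178\right) 974363 = -974536436614$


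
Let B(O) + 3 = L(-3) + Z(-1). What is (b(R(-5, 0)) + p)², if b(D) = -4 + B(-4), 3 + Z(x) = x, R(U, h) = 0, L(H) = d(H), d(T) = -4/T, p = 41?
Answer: 8836/9 ≈ 981.78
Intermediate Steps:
L(H) = -4/H
Z(x) = -3 + x
B(O) = -17/3 (B(O) = -3 + (-4/(-3) + (-3 - 1)) = -3 + (-4*(-⅓) - 4) = -3 + (4/3 - 4) = -3 - 8/3 = -17/3)
b(D) = -29/3 (b(D) = -4 - 17/3 = -29/3)
(b(R(-5, 0)) + p)² = (-29/3 + 41)² = (94/3)² = 8836/9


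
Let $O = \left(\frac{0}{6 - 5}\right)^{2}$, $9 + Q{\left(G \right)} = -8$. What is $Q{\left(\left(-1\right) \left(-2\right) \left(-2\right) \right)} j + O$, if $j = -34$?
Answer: $578$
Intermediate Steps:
$Q{\left(G \right)} = -17$ ($Q{\left(G \right)} = -9 - 8 = -17$)
$O = 0$ ($O = \left(\frac{0}{1}\right)^{2} = \left(0 \cdot 1\right)^{2} = 0^{2} = 0$)
$Q{\left(\left(-1\right) \left(-2\right) \left(-2\right) \right)} j + O = \left(-17\right) \left(-34\right) + 0 = 578 + 0 = 578$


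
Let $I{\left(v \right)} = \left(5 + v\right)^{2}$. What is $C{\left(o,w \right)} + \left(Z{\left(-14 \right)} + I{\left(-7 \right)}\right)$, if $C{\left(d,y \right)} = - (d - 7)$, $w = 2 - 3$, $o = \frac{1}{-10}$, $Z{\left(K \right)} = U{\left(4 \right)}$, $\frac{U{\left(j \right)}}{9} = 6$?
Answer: $\frac{651}{10} \approx 65.1$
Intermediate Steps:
$U{\left(j \right)} = 54$ ($U{\left(j \right)} = 9 \cdot 6 = 54$)
$Z{\left(K \right)} = 54$
$o = - \frac{1}{10} \approx -0.1$
$w = -1$
$C{\left(d,y \right)} = 7 - d$ ($C{\left(d,y \right)} = - (d - 7) = - (-7 + d) = 7 - d$)
$C{\left(o,w \right)} + \left(Z{\left(-14 \right)} + I{\left(-7 \right)}\right) = \left(7 - - \frac{1}{10}\right) + \left(54 + \left(5 - 7\right)^{2}\right) = \left(7 + \frac{1}{10}\right) + \left(54 + \left(-2\right)^{2}\right) = \frac{71}{10} + \left(54 + 4\right) = \frac{71}{10} + 58 = \frac{651}{10}$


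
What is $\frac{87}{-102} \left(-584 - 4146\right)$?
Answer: $\frac{68585}{17} \approx 4034.4$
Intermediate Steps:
$\frac{87}{-102} \left(-584 - 4146\right) = 87 \left(- \frac{1}{102}\right) \left(-584 - 4146\right) = \left(- \frac{29}{34}\right) \left(-4730\right) = \frac{68585}{17}$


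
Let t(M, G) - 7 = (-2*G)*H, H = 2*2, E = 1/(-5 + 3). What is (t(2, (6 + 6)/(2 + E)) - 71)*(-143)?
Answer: 18304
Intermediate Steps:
E = -½ (E = 1/(-2) = -½ ≈ -0.50000)
H = 4
t(M, G) = 7 - 8*G (t(M, G) = 7 - 2*G*4 = 7 - 8*G)
(t(2, (6 + 6)/(2 + E)) - 71)*(-143) = ((7 - 8*(6 + 6)/(2 - ½)) - 71)*(-143) = ((7 - 96/3/2) - 71)*(-143) = ((7 - 96*2/3) - 71)*(-143) = ((7 - 8*8) - 71)*(-143) = ((7 - 64) - 71)*(-143) = (-57 - 71)*(-143) = -128*(-143) = 18304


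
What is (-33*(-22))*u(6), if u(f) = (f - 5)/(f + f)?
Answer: 121/2 ≈ 60.500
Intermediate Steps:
u(f) = (-5 + f)/(2*f) (u(f) = (-5 + f)/((2*f)) = (-5 + f)*(1/(2*f)) = (-5 + f)/(2*f))
(-33*(-22))*u(6) = (-33*(-22))*((½)*(-5 + 6)/6) = 726*((½)*(⅙)*1) = 726*(1/12) = 121/2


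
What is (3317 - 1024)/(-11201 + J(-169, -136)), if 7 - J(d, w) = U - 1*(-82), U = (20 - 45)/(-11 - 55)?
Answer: -151338/744241 ≈ -0.20335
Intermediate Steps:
U = 25/66 (U = -25/(-66) = -25*(-1/66) = 25/66 ≈ 0.37879)
J(d, w) = -4975/66 (J(d, w) = 7 - (25/66 - 1*(-82)) = 7 - (25/66 + 82) = 7 - 1*5437/66 = 7 - 5437/66 = -4975/66)
(3317 - 1024)/(-11201 + J(-169, -136)) = (3317 - 1024)/(-11201 - 4975/66) = 2293/(-744241/66) = 2293*(-66/744241) = -151338/744241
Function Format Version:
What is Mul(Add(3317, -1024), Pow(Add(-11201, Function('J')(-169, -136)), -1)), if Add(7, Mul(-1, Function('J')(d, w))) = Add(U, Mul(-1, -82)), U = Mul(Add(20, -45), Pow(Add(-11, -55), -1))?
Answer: Rational(-151338, 744241) ≈ -0.20335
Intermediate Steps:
U = Rational(25, 66) (U = Mul(-25, Pow(-66, -1)) = Mul(-25, Rational(-1, 66)) = Rational(25, 66) ≈ 0.37879)
Function('J')(d, w) = Rational(-4975, 66) (Function('J')(d, w) = Add(7, Mul(-1, Add(Rational(25, 66), Mul(-1, -82)))) = Add(7, Mul(-1, Add(Rational(25, 66), 82))) = Add(7, Mul(-1, Rational(5437, 66))) = Add(7, Rational(-5437, 66)) = Rational(-4975, 66))
Mul(Add(3317, -1024), Pow(Add(-11201, Function('J')(-169, -136)), -1)) = Mul(Add(3317, -1024), Pow(Add(-11201, Rational(-4975, 66)), -1)) = Mul(2293, Pow(Rational(-744241, 66), -1)) = Mul(2293, Rational(-66, 744241)) = Rational(-151338, 744241)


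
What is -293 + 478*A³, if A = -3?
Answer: -13199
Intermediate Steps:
-293 + 478*A³ = -293 + 478*(-3)³ = -293 + 478*(-27) = -293 - 12906 = -13199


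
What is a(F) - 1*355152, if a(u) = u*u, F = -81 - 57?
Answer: -336108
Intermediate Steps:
F = -138
a(u) = u²
a(F) - 1*355152 = (-138)² - 1*355152 = 19044 - 355152 = -336108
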